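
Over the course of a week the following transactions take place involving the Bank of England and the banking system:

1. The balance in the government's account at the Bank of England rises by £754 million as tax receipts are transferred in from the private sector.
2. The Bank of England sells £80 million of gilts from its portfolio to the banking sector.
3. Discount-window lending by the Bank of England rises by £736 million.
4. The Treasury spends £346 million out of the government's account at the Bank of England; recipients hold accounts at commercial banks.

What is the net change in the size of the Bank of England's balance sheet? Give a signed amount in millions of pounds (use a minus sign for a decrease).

+£656 million

Bank of England balance sheet:
  Assets:      Securities −£80M, Loans to banks +£736M
  Liabilities: Bank reserves +£248M, Government deposits +£408M
Commercial banking system:
  Assets:      Reserves at CB +£248M, Securities +£80M
  Liabilities: Checkable deposits −£408M, Borrowings from CB +£736M
Change in total Bank of England assets = +£656 million.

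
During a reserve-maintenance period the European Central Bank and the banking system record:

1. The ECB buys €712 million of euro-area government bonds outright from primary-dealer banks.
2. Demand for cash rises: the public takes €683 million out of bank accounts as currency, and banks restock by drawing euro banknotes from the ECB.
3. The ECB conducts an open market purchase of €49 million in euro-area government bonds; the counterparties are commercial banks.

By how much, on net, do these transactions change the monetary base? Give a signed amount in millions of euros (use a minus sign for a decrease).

ECB balance sheet:
  Assets:      Securities +€761M
  Liabilities: Bank reserves +€78M, Currency in circulation +€683M
Monetary base = currency + reserves: +€683M + (+€78M) = +€761 million.

+€761 million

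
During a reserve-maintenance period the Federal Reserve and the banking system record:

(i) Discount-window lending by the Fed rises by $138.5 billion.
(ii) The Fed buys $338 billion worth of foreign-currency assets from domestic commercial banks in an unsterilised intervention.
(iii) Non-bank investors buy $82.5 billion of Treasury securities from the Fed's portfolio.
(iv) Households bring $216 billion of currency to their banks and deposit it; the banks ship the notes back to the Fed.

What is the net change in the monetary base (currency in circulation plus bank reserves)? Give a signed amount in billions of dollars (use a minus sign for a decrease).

+$394 billion

Discount-window loan $138.5 billion: Fed balance sheet expands → +$138.5B.
FX purchase $338 billion: Fed balance sheet expands → +$338B.
Asset sale (to non-banks) $82.5 billion: Fed balance sheet contracts → −$82.5B.
Currency deposit $216 billion: just a shift between currency and reserves — both are base money → 0.
Net: 138.5 + 338 − 82.5 + 0 = +$394 billion.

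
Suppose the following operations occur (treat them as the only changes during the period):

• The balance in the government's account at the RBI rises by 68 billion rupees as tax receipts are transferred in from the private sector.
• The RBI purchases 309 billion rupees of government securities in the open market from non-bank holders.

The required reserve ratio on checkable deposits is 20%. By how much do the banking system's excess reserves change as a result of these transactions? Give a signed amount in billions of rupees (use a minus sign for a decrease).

Government account inflow 68 billion rupees: reserves −68B, deposits −68B.
Asset purchase (from non-banks) 309 billion rupees: reserves +309B, deposits +309B.
Totals: Δreserves = +241B, Δdeposits = +241B.
Δrequired reserves = 20% × +241B = +48.2B.
Δexcess reserves = Δreserves − Δrequired = +241B − (+48.2B) = +192.8 billion.

+192.8 billion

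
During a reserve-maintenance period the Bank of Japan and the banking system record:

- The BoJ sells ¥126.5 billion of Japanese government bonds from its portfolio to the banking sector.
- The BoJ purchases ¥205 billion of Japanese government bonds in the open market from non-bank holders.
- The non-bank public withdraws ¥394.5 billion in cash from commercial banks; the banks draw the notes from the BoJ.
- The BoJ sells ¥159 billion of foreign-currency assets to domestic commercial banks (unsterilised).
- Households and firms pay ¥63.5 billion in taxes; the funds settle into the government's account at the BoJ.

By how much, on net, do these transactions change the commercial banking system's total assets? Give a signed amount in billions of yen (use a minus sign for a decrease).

BoJ balance sheet:
  Assets:      Securities +¥78.5B, Foreign assets −¥159B
  Liabilities: Bank reserves −¥538.5B, Currency in circulation +¥394.5B, Government deposits +¥63.5B
Commercial banking system:
  Assets:      Reserves at CB −¥538.5B, Securities +¥126.5B, Foreign assets +¥159B
  Liabilities: Checkable deposits −¥253B
Change in total bank assets = -¥253 billion.

-¥253 billion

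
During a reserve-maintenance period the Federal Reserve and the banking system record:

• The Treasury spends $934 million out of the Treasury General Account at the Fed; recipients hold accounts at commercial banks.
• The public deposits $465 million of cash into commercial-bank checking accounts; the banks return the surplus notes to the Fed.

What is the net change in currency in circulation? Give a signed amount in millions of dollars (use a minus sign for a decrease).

Fed balance sheet:
  Assets:      no change
  Liabilities: Bank reserves +$1399M, Currency in circulation −$465M, Government deposits −$934M
Commercial banking system:
  Assets:      Reserves at CB +$1399M
  Liabilities: Checkable deposits +$1399M
So the change in currency in circulation is -$465 million.

-$465 million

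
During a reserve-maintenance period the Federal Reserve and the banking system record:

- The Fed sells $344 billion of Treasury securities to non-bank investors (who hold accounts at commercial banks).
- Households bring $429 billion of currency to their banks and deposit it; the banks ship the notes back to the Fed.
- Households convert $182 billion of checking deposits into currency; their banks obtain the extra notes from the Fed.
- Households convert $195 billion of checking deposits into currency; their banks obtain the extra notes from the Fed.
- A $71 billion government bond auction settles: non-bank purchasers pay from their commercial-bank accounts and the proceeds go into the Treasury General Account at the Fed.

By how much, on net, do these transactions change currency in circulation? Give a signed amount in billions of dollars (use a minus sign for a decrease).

Asset sale (to non-banks) $344 billion: no currency enters or leaves circulation → 0.
Currency deposit $429 billion: notes return to the central bank → −$429B.
Currency withdrawal $182 billion: notes leave the central bank → +$182B.
Currency withdrawal $195 billion: notes leave the central bank → +$195B.
Government account inflow $71 billion: no currency enters or leaves circulation → 0.
Net: 0 − 429 + 182 + 195 + 0 = -$52 billion.

-$52 billion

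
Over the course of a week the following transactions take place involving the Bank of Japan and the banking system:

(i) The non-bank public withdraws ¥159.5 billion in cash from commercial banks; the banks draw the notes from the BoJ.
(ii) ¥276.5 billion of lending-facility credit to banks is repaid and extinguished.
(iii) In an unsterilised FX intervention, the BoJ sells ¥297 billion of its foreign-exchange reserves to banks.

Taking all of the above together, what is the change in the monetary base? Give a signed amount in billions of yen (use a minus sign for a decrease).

Currency withdrawal ¥159.5 billion: just a shift between currency and reserves — both are base money → 0.
Discount-window repayment ¥276.5 billion: BoJ balance sheet contracts → −¥276.5B.
FX sale ¥297 billion: BoJ balance sheet contracts → −¥297B.
Net: 0 − 276.5 − 297 = -¥573.5 billion.

-¥573.5 billion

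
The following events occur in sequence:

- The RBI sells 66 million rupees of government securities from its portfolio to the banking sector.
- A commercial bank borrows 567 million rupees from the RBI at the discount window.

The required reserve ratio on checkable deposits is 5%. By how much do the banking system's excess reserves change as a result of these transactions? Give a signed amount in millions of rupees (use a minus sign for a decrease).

OMO sale (to banks) 66 million rupees: reserves −66M, deposits 0.
Discount-window loan 567 million rupees: reserves +567M, deposits 0.
Totals: Δreserves = +501M, Δdeposits = 0.
Δrequired reserves = 5% × 0 = 0.
Δexcess reserves = Δreserves − Δrequired = +501M − (0) = +501 million.

+501 million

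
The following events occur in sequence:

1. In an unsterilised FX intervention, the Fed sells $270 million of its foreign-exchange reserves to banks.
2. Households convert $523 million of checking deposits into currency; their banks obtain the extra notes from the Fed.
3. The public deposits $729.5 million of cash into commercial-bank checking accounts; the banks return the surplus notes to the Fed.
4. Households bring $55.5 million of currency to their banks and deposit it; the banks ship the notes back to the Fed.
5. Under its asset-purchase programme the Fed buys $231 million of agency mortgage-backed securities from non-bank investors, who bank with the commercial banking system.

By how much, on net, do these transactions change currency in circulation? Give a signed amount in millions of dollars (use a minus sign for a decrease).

-$262 million

FX sale $270 million: no currency enters or leaves circulation → 0.
Currency withdrawal $523 million: notes leave the central bank → +$523M.
Currency deposit $729.5 million: notes return to the central bank → −$729.5M.
Currency deposit $55.5 million: notes return to the central bank → −$55.5M.
Asset purchase (from non-banks) $231 million: no currency enters or leaves circulation → 0.
Net: 0 + 523 − 729.5 − 55.5 + 0 = -$262 million.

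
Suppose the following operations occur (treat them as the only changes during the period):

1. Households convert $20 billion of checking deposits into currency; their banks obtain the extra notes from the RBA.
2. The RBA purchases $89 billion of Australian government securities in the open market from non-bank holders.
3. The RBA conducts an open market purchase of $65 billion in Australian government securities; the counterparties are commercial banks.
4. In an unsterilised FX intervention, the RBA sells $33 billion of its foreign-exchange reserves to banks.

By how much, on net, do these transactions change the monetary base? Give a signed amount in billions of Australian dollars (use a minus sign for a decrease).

+$121 billion

Currency withdrawal $20 billion: just a shift between currency and reserves — both are base money → 0.
Asset purchase (from non-banks) $89 billion: RBA balance sheet expands → +$89B.
OMO purchase (from banks) $65 billion: RBA balance sheet expands → +$65B.
FX sale $33 billion: RBA balance sheet contracts → −$33B.
Net: 0 + 89 + 65 − 33 = +$121 billion.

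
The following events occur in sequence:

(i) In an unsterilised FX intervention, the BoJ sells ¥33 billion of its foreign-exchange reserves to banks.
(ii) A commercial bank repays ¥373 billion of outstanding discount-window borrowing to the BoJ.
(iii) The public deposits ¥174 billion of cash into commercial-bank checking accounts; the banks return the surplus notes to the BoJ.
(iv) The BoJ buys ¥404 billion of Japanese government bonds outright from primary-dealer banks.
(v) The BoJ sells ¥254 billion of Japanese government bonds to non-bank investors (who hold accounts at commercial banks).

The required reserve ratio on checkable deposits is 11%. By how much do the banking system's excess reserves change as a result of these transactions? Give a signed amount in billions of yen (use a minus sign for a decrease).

FX sale ¥33 billion: reserves −¥33B, deposits 0.
Discount-window repayment ¥373 billion: reserves −¥373B, deposits 0.
Currency deposit ¥174 billion: reserves +¥174B, deposits +¥174B.
OMO purchase (from banks) ¥404 billion: reserves +¥404B, deposits 0.
Asset sale (to non-banks) ¥254 billion: reserves −¥254B, deposits −¥254B.
Totals: Δreserves = −¥82B, Δdeposits = −¥80B.
Δrequired reserves = 11% × −¥80B = −¥8.8B.
Δexcess reserves = Δreserves − Δrequired = −¥82B − (−¥8.8B) = -¥73.2 billion.

-¥73.2 billion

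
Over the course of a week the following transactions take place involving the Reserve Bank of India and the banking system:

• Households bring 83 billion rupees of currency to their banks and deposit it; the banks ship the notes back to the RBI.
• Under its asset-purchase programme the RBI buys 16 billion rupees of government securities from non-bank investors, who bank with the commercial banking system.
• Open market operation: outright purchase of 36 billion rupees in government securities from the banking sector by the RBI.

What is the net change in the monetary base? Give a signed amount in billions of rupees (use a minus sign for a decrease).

+52 billion

RBI balance sheet:
  Assets:      Securities +52B
  Liabilities: Bank reserves +135B, Currency in circulation −83B
Commercial banking system:
  Assets:      Reserves at CB +135B, Securities −36B
  Liabilities: Checkable deposits +99B
Monetary base = currency + reserves: −83B + (+135B) = +52 billion.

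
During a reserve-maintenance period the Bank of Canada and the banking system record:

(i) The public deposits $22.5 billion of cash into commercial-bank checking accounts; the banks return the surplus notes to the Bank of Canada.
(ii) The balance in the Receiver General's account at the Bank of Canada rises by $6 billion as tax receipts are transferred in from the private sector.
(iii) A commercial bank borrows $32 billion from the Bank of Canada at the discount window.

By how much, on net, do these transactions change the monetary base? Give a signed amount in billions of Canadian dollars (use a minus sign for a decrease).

Currency deposit $22.5 billion: just a shift between currency and reserves — both are base money → 0.
Government account inflow $6 billion: reserves shift to a non-base liability → −$6B.
Discount-window loan $32 billion: Bank of Canada balance sheet expands → +$32B.
Net: 0 − 6 + 32 = +$26 billion.

+$26 billion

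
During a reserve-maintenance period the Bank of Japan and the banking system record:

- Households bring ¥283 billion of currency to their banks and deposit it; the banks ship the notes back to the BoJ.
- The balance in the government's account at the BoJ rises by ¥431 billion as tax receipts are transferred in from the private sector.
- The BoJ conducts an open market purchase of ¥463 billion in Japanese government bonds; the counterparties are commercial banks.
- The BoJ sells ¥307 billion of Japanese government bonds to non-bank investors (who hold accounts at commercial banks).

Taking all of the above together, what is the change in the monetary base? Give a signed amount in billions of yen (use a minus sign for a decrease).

-¥275 billion

BoJ balance sheet:
  Assets:      Securities +¥156B
  Liabilities: Bank reserves +¥8B, Currency in circulation −¥283B, Government deposits +¥431B
Commercial banking system:
  Assets:      Reserves at CB +¥8B, Securities −¥463B
  Liabilities: Checkable deposits −¥455B
Monetary base = currency + reserves: −¥283B + (+¥8B) = -¥275 billion.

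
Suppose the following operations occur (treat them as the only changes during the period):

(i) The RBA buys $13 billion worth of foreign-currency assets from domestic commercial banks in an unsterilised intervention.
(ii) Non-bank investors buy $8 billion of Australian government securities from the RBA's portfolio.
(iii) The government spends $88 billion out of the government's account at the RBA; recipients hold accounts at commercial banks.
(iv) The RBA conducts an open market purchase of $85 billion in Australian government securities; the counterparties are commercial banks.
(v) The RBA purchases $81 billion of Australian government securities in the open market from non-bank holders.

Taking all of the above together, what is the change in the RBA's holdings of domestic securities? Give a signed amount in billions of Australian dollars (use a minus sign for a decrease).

+$158 billion

RBA balance sheet:
  Assets:      Securities +$158B, Foreign assets +$13B
  Liabilities: Bank reserves +$259B, Government deposits −$88B
Commercial banking system:
  Assets:      Reserves at CB +$259B, Securities −$85B, Foreign assets −$13B
  Liabilities: Checkable deposits +$161B
So the change in the RBA's holdings of domestic securities is +$158 billion.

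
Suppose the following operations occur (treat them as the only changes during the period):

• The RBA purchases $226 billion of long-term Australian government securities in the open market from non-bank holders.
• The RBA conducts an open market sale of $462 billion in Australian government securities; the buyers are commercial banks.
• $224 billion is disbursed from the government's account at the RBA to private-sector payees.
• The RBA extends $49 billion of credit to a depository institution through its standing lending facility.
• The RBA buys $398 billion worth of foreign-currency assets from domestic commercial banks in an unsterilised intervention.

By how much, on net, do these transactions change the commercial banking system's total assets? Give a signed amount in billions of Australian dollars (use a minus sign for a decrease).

+$499 billion

RBA balance sheet:
  Assets:      Securities −$236B, Loans to banks +$49B, Foreign assets +$398B
  Liabilities: Bank reserves +$435B, Government deposits −$224B
Commercial banking system:
  Assets:      Reserves at CB +$435B, Securities +$462B, Foreign assets −$398B
  Liabilities: Checkable deposits +$450B, Borrowings from CB +$49B
Change in total bank assets = +$499 billion.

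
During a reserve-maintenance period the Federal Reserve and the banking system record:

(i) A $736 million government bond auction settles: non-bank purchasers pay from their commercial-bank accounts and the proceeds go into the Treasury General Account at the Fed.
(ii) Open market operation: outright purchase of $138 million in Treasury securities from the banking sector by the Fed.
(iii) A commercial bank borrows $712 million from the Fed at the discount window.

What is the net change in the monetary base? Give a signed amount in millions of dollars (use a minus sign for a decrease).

+$114 million

Fed balance sheet:
  Assets:      Securities +$138M, Loans to banks +$712M
  Liabilities: Bank reserves +$114M, Government deposits +$736M
Commercial banking system:
  Assets:      Reserves at CB +$114M, Securities −$138M
  Liabilities: Checkable deposits −$736M, Borrowings from CB +$712M
Monetary base = currency + reserves: 0 + (+$114M) = +$114 million.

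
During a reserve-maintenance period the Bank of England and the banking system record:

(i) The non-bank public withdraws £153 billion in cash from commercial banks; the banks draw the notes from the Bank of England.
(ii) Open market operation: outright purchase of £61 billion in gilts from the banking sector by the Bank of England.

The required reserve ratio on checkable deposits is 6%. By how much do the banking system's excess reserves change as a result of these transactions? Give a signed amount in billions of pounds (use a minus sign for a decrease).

Currency withdrawal £153 billion: reserves −£153B, deposits −£153B.
OMO purchase (from banks) £61 billion: reserves +£61B, deposits 0.
Totals: Δreserves = −£92B, Δdeposits = −£153B.
Δrequired reserves = 6% × −£153B = −£9.18B.
Δexcess reserves = Δreserves − Δrequired = −£92B − (−£9.18B) = -£82.82 billion.

-£82.82 billion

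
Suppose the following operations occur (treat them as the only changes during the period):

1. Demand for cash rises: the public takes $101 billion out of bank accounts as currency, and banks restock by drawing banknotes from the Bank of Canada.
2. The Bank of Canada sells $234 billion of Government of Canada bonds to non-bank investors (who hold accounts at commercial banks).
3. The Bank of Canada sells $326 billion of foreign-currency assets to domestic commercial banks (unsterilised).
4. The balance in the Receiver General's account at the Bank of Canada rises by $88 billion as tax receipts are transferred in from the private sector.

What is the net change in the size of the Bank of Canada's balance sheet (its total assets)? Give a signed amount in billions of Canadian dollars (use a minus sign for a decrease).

Currency withdrawal $101 billion: only the composition of liabilities changes → 0.
Asset sale (to non-banks) $234 billion: a Bank of Canada asset is shed → −$234B.
FX sale $326 billion: a Bank of Canada asset is shed → −$326B.
Government account inflow $88 billion: only the composition of liabilities changes → 0.
Net: 0 − 234 − 326 + 0 = -$560 billion.

-$560 billion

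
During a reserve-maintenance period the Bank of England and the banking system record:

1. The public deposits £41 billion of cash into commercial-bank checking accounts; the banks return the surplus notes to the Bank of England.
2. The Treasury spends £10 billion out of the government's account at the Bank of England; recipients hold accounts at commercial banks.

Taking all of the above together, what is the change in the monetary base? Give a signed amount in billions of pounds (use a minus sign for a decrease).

Currency deposit £41 billion: just a shift between currency and reserves — both are base money → 0.
Government spending £10 billion: a non-base liability converts back to reserves → +£10B.
Net: 0 + 10 = +£10 billion.

+£10 billion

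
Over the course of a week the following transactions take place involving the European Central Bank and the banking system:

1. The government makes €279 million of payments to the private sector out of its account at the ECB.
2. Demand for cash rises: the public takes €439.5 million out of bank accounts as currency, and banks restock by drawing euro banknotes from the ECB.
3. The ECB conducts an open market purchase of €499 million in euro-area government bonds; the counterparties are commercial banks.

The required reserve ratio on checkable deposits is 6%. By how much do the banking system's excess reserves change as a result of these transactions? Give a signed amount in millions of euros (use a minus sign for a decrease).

+€348.13 million

Government spending €279 million: reserves +€279M, deposits +€279M.
Currency withdrawal €439.5 million: reserves −€439.5M, deposits −€439.5M.
OMO purchase (from banks) €499 million: reserves +€499M, deposits 0.
Totals: Δreserves = +€338.5M, Δdeposits = −€160.5M.
Δrequired reserves = 6% × −€160.5M = −€9.63M.
Δexcess reserves = Δreserves − Δrequired = +€338.5M − (−€9.63M) = +€348.13 million.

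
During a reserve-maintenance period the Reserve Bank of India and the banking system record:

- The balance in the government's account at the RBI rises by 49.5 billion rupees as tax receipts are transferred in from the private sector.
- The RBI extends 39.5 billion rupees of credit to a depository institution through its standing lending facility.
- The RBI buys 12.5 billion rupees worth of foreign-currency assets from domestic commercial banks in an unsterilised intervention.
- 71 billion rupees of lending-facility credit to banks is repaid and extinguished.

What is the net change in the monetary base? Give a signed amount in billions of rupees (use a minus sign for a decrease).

Government account inflow 49.5 billion rupees: reserves shift to a non-base liability → −49.5B.
Discount-window loan 39.5 billion rupees: RBI balance sheet expands → +39.5B.
FX purchase 12.5 billion rupees: RBI balance sheet expands → +12.5B.
Discount-window repayment 71 billion rupees: RBI balance sheet contracts → −71B.
Net: −49.5 + 39.5 + 12.5 − 71 = -68.5 billion.

-68.5 billion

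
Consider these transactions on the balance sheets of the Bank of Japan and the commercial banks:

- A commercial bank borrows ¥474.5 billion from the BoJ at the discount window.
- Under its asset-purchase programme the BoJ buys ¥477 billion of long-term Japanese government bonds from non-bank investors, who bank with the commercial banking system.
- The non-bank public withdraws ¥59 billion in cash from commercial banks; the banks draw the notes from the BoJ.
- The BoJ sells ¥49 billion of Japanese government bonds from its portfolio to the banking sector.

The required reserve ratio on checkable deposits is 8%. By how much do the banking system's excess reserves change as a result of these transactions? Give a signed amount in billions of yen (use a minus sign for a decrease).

+¥810.06 billion

Discount-window loan ¥474.5 billion: reserves +¥474.5B, deposits 0.
Asset purchase (from non-banks) ¥477 billion: reserves +¥477B, deposits +¥477B.
Currency withdrawal ¥59 billion: reserves −¥59B, deposits −¥59B.
OMO sale (to banks) ¥49 billion: reserves −¥49B, deposits 0.
Totals: Δreserves = +¥843.5B, Δdeposits = +¥418B.
Δrequired reserves = 8% × +¥418B = +¥33.44B.
Δexcess reserves = Δreserves − Δrequired = +¥843.5B − (+¥33.44B) = +¥810.06 billion.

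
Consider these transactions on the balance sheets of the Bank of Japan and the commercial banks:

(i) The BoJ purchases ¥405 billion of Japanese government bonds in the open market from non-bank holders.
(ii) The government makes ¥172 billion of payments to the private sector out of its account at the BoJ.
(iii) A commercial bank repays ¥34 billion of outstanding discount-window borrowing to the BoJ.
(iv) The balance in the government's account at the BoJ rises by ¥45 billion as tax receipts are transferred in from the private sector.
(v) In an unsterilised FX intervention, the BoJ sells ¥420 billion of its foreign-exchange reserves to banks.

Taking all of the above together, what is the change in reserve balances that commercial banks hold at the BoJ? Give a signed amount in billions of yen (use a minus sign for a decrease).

+¥78 billion

Asset purchase (from non-banks) ¥405 billion: the BoJ pays by crediting reserve accounts → +¥405B.
Government spending ¥172 billion: government payments flow into bank reserve accounts → +¥172B.
Discount-window repayment ¥34 billion: repayment is debited from reserves → −¥34B.
Government account inflow ¥45 billion: funds move from bank reserves into the government account → −¥45B.
FX sale ¥420 billion: the buying banks pay out of their reserve balances → −¥420B.
Net: 405 + 172 − 34 − 45 − 420 = +¥78 billion.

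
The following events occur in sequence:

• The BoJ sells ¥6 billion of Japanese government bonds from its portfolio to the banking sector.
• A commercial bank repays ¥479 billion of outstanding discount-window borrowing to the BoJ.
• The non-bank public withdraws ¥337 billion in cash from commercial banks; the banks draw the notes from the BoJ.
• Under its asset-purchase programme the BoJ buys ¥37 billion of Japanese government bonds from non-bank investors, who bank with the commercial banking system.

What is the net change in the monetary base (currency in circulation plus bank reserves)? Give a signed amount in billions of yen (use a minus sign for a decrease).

BoJ balance sheet:
  Assets:      Securities +¥31B, Loans to banks −¥479B
  Liabilities: Bank reserves −¥785B, Currency in circulation +¥337B
Monetary base = currency + reserves: +¥337B + (−¥785B) = -¥448 billion.

-¥448 billion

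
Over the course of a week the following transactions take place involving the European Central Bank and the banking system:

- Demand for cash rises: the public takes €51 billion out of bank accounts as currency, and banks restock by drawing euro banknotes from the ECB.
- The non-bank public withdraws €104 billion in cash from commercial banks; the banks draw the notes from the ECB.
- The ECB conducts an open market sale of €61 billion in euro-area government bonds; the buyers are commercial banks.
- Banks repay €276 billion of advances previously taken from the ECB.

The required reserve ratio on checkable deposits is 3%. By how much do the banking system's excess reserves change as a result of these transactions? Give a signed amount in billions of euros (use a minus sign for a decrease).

Currency withdrawal €51 billion: reserves −€51B, deposits −€51B.
Currency withdrawal €104 billion: reserves −€104B, deposits −€104B.
OMO sale (to banks) €61 billion: reserves −€61B, deposits 0.
Discount-window repayment €276 billion: reserves −€276B, deposits 0.
Totals: Δreserves = −€492B, Δdeposits = −€155B.
Δrequired reserves = 3% × −€155B = −€4.65B.
Δexcess reserves = Δreserves − Δrequired = −€492B − (−€4.65B) = -€487.35 billion.

-€487.35 billion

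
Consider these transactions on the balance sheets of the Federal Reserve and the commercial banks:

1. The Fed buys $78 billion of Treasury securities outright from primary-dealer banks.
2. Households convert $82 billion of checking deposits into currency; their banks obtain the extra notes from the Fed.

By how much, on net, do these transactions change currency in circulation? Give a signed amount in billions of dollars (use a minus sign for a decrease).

+$82 billion

OMO purchase (from banks) $78 billion: no currency enters or leaves circulation → 0.
Currency withdrawal $82 billion: notes leave the central bank → +$82B.
Net: 0 + 82 = +$82 billion.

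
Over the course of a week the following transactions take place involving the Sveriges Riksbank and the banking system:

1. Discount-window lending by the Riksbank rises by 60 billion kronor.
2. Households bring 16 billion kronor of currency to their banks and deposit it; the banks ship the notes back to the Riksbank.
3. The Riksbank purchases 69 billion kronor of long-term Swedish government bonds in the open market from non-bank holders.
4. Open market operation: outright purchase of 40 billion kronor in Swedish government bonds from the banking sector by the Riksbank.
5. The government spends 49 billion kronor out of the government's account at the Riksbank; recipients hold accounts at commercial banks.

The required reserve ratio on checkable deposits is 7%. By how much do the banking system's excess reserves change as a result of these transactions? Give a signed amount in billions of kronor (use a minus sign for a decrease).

Discount-window loan 60 billion kronor: reserves +60B, deposits 0.
Currency deposit 16 billion kronor: reserves +16B, deposits +16B.
Asset purchase (from non-banks) 69 billion kronor: reserves +69B, deposits +69B.
OMO purchase (from banks) 40 billion kronor: reserves +40B, deposits 0.
Government spending 49 billion kronor: reserves +49B, deposits +49B.
Totals: Δreserves = +234B, Δdeposits = +134B.
Δrequired reserves = 7% × +134B = +9.38B.
Δexcess reserves = Δreserves − Δrequired = +234B − (+9.38B) = +224.62 billion.

+224.62 billion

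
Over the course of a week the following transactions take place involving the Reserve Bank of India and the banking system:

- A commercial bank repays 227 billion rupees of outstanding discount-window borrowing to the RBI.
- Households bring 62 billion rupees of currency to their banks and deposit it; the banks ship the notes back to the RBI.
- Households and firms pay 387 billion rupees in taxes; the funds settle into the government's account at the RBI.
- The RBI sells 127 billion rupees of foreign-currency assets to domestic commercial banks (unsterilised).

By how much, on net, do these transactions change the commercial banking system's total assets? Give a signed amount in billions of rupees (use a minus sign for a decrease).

Discount-window repayment 227 billion rupees: bank balance sheets shrink → −227B.
Currency deposit 62 billion rupees: bank balance sheets expand → +62B.
Government account inflow 387 billion rupees: bank balance sheets shrink → −387B.
FX sale 127 billion rupees: just an asset swap on bank balance sheets → 0.
Net: −227 + 62 − 387 + 0 = -552 billion.

-552 billion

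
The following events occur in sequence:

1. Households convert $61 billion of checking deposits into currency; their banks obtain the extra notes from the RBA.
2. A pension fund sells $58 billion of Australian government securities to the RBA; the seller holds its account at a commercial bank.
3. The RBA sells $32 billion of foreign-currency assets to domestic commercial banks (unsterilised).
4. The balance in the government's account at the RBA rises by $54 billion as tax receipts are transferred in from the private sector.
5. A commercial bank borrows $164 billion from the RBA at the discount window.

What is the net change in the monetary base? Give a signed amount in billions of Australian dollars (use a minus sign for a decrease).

Currency withdrawal $61 billion: just a shift between currency and reserves — both are base money → 0.
Asset purchase (from non-banks) $58 billion: RBA balance sheet expands → +$58B.
FX sale $32 billion: RBA balance sheet contracts → −$32B.
Government account inflow $54 billion: reserves shift to a non-base liability → −$54B.
Discount-window loan $164 billion: RBA balance sheet expands → +$164B.
Net: 0 + 58 − 32 − 54 + 164 = +$136 billion.

+$136 billion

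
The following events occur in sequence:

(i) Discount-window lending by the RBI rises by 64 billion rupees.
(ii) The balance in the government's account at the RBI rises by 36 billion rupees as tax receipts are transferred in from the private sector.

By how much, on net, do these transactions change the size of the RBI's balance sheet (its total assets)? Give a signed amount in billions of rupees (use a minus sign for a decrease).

Discount-window loan 64 billion rupees: an RBI asset is acquired → +64B.
Government account inflow 36 billion rupees: only the composition of liabilities changes → 0.
Net: 64 + 0 = +64 billion.

+64 billion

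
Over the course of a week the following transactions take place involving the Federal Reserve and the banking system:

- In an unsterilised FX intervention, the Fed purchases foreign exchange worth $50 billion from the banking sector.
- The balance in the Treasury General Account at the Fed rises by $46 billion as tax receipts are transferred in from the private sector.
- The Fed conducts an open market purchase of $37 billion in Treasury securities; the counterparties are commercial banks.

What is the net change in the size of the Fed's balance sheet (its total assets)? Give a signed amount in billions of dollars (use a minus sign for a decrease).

+$87 billion

Fed balance sheet:
  Assets:      Securities +$37B, Foreign assets +$50B
  Liabilities: Bank reserves +$41B, Government deposits +$46B
Change in total Fed assets = +$87 billion.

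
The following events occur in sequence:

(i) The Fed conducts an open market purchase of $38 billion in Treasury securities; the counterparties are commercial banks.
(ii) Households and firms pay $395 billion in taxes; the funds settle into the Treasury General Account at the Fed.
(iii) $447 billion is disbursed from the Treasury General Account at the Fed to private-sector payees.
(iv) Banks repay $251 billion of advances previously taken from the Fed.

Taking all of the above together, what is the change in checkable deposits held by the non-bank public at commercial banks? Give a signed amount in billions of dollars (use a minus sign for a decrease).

+$52 billion

OMO purchase (from banks) $38 billion: the counterparty is a bank, so public deposits are unchanged → 0.
Government account inflow $395 billion: non-bank counterparties' bank balances fall → −$395B.
Government spending $447 billion: non-bank counterparties' bank balances rise → +$447B.
Discount-window repayment $251 billion: the counterparty is a bank, so public deposits are unchanged → 0.
Net: 0 − 395 + 447 + 0 = +$52 billion.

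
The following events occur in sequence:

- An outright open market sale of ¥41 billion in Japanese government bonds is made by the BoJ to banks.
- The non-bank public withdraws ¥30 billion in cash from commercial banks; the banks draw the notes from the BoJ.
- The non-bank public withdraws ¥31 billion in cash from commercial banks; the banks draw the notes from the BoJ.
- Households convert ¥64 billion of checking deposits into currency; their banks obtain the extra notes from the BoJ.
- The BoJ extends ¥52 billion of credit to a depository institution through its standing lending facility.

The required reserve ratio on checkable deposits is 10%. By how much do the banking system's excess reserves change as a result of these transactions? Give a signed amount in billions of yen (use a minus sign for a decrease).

OMO sale (to banks) ¥41 billion: reserves −¥41B, deposits 0.
Currency withdrawal ¥30 billion: reserves −¥30B, deposits −¥30B.
Currency withdrawal ¥31 billion: reserves −¥31B, deposits −¥31B.
Currency withdrawal ¥64 billion: reserves −¥64B, deposits −¥64B.
Discount-window loan ¥52 billion: reserves +¥52B, deposits 0.
Totals: Δreserves = −¥114B, Δdeposits = −¥125B.
Δrequired reserves = 10% × −¥125B = −¥12.5B.
Δexcess reserves = Δreserves − Δrequired = −¥114B − (−¥12.5B) = -¥101.5 billion.

-¥101.5 billion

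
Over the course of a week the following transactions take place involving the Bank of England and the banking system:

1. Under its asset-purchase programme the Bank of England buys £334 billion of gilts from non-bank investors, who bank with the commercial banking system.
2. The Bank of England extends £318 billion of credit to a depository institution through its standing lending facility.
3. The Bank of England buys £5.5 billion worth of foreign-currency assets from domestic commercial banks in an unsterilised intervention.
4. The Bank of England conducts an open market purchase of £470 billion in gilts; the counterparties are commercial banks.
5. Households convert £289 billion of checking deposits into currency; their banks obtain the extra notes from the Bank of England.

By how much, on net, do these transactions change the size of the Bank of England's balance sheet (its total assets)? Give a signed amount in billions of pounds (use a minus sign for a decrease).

Asset purchase (from non-banks) £334 billion: a Bank of England asset is acquired → +£334B.
Discount-window loan £318 billion: a Bank of England asset is acquired → +£318B.
FX purchase £5.5 billion: a Bank of England asset is acquired → +£5.5B.
OMO purchase (from banks) £470 billion: a Bank of England asset is acquired → +£470B.
Currency withdrawal £289 billion: only the composition of liabilities changes → 0.
Net: 334 + 318 + 5.5 + 470 + 0 = +£1127.5 billion.

+£1127.5 billion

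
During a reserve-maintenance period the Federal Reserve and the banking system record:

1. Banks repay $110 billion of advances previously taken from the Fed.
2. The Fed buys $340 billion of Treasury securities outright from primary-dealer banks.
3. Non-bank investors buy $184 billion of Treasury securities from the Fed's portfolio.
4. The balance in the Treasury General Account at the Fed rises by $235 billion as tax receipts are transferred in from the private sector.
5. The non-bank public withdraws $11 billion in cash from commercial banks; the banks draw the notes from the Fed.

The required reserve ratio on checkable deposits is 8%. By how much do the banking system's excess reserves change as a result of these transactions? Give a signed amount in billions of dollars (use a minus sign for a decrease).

Discount-window repayment $110 billion: reserves −$110B, deposits 0.
OMO purchase (from banks) $340 billion: reserves +$340B, deposits 0.
Asset sale (to non-banks) $184 billion: reserves −$184B, deposits −$184B.
Government account inflow $235 billion: reserves −$235B, deposits −$235B.
Currency withdrawal $11 billion: reserves −$11B, deposits −$11B.
Totals: Δreserves = −$200B, Δdeposits = −$430B.
Δrequired reserves = 8% × −$430B = −$34.4B.
Δexcess reserves = Δreserves − Δrequired = −$200B − (−$34.4B) = -$165.6 billion.

-$165.6 billion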